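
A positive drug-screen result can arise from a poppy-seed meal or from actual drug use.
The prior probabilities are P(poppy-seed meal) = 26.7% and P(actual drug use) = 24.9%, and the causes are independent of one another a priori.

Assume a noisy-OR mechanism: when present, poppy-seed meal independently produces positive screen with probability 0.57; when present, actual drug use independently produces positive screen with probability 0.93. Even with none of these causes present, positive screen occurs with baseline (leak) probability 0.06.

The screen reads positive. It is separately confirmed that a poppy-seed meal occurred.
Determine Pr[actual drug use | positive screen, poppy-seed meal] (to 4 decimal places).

Under noisy-OR, P(positive screen | causes) = 1 − (1−0.06)·∏(1−qᵢ) over the active causes.
Sum P(positive screen|·) weighted by the priors over both values of actual drug use:
  P(positive screen | poppy-seed meal) = 0.5958*0.751 + 0.971706*0.249
        = 0.447446 + 0.241955 = 0.689401
Keeping only the actual drug use-present terms gives 0.241955, so
  P(actual drug use | positive screen, poppy-seed meal) = 0.241955 / 0.689401 ≈ 0.3510

Pr[actual drug use | positive screen, poppy-seed meal] ≈ 0.3510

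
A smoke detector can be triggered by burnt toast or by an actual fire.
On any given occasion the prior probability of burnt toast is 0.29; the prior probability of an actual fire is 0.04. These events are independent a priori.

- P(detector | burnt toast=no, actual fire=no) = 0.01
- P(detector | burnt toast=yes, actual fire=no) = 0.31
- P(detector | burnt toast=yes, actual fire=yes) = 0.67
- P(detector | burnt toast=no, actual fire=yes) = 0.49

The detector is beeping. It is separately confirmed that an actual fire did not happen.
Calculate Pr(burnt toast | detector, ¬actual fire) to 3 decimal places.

By total probability over both values of burnt toast:
  P(detector | ¬actual fire) = 0.01*0.71 + 0.31*0.29
        = 0.007100 + 0.089900 = 0.097000
Configurations with burnt toast contribute 0.089900, so
  P(burnt toast | detector, ¬actual fire) = 0.089900 / 0.097000 ≈ 0.927

Pr(burnt toast | detector, ¬actual fire) ≈ 0.927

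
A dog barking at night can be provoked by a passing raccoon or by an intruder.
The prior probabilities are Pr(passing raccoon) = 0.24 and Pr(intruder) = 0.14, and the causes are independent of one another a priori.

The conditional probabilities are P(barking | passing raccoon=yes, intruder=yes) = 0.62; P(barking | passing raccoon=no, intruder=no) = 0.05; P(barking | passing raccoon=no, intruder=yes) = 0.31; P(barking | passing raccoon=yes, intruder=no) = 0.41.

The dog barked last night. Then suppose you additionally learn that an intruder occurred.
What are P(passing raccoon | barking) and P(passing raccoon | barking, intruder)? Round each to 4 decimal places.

P(passing raccoon | barking) ≈ 0.6163; P(passing raccoon | barking, intruder) ≈ 0.3871

Numerator (weight on configurations with passing raccoon): 0.084624 + 0.020832 = 0.105456
Denominator P(barking): 0.05·0.76·0.86 + 0.31·0.76·0.14 + 0.41·0.24·0.86 + 0.62·0.24·0.14 = 0.171120
Posterior = 0.105456 / 0.171120 ≈ 0.6163

With the extra evidence:
For the numerator, keep only passing raccoon=true terms: 0.62*0.24 = 0.148800
Denominator P(barking | intruder): 0.31*0.76 + 0.62*0.24 = 0.384400
Posterior = 0.148800 / 0.384400 ≈ 0.3871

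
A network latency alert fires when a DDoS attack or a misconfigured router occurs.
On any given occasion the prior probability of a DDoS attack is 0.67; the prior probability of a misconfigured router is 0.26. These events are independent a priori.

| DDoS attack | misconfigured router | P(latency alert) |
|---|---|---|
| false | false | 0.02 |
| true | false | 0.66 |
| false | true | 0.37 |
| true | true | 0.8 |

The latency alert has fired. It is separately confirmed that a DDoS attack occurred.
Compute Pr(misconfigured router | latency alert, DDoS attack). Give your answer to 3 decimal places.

Numerator (weight on configurations with misconfigured router): 0.8·0.26 = 0.208000
The normalizing constant is 0.66·0.74 + 0.8·0.26 = 0.696400
Posterior = 0.208000 / 0.696400 ≈ 0.299

Pr(misconfigured router | latency alert, DDoS attack) ≈ 0.299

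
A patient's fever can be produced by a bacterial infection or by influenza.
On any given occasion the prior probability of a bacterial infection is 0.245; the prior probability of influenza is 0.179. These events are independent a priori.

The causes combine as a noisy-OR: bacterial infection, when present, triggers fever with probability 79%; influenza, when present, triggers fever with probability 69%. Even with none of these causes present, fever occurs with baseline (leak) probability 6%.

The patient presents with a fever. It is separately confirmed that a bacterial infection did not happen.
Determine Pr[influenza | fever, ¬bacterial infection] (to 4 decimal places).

Pr[influenza | fever, ¬bacterial infection] ≈ 0.7203

Under noisy-OR, P(fever | causes) = 1 − (1−0.06)·∏(1−qᵢ) over the active causes.
Weight on influenza=true, given the evidence: 0.7086·0.179 = 0.126839
The normalizing constant is 0.06·0.821 + 0.7086·0.179 = 0.176099
Posterior = 0.126839 / 0.176099 ≈ 0.7203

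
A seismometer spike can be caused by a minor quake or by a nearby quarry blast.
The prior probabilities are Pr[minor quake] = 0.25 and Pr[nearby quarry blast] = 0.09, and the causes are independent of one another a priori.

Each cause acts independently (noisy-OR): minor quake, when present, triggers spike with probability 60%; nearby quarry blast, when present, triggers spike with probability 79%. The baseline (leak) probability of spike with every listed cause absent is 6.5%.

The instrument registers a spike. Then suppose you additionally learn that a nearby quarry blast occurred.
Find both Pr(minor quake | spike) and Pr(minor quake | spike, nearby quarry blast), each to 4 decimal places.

Under noisy-OR, P(spike | causes) = 1 − (1−0.065)·∏(1−qᵢ) over the active causes.
P(spike) = 0.065*0.75*0.91 + 0.80365*0.75*0.09 + 0.626*0.25*0.91 + 0.92146*0.25*0.09 = 0.044363 + 0.054246 + 0.142415 + 0.020733 = 0.261757
The minor quake-present share is 0.142415 + 0.020733 = 0.163148.
Hence the posterior is 0.163148/0.261757 ≈ 0.6233.

Now condition on the additional information:
For the numerator, keep only minor quake=true terms: 0.92146*0.25 = 0.230365
The normalizing constant is 0.80365*0.75 + 0.92146*0.25 = 0.833102
P(minor quake | spike, nearby quarry blast) = 0.230365/0.833102 ≈ 0.2765

Pr(minor quake | spike) ≈ 0.6233; Pr(minor quake | spike, nearby quarry blast) ≈ 0.2765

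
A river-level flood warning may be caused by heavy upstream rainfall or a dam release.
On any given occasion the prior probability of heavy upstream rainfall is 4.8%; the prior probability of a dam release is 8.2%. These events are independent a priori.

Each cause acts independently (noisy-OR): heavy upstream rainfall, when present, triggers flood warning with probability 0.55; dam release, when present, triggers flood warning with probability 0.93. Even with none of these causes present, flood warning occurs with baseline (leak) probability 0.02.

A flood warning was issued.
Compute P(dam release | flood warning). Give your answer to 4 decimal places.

P(dam release | flood warning) ≈ 0.6450

Under noisy-OR, P(flood warning | causes) = 1 − (1−0.02)·∏(1−qᵢ) over the active causes.
Sum P(flood warning|·) weighted by the priors over the 4 (heavy upstream rainfall, dam release) configurations:
  P(flood warning) = 0.02*0.952*0.918 + 0.9314*0.952*0.082 + 0.559*0.048*0.918 + 0.96913*0.048*0.082
        = 0.017479 + 0.072709 + 0.024632 + 0.003814 = 0.118634
Keeping only the dam release-present terms gives 0.076523, so
  P(dam release | flood warning) = 0.076523 / 0.118634 ≈ 0.6450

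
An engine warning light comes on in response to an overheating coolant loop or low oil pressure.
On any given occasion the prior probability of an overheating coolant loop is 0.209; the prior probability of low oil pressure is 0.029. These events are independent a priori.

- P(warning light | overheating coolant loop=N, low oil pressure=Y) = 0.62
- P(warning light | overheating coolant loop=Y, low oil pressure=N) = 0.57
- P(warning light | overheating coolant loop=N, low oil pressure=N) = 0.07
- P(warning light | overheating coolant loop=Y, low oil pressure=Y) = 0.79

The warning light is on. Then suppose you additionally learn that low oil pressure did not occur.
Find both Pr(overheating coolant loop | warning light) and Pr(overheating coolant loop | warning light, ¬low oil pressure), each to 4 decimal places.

Enumerate the 4 (overheating coolant loop, low oil pressure) configurations and weight by the priors:
  P(warning light) = 0.07*0.791*0.971 + 0.62*0.791*0.029 + 0.57*0.209*0.971 + 0.79*0.209*0.029
        = 0.053764 + 0.014222 + 0.115675 + 0.004788 = 0.188449
Keeping only the overheating coolant loop-present terms gives 0.120463, so
  P(overheating coolant loop | warning light) = 0.120463 / 0.188449 ≈ 0.6392

Now condition on the additional information:
Enumerate both values of overheating coolant loop and weight by the priors:
  P(warning light | ¬low oil pressure) = 0.07×0.791 + 0.57×0.209
        = 0.055370 + 0.119130 = 0.174500
Configurations with overheating coolant loop contribute 0.119130, so
  P(overheating coolant loop | warning light, ¬low oil pressure) = 0.119130 / 0.174500 ≈ 0.6827
Ruling out low oil pressure raises the posterior on overheating coolant loop — the flip side of explaining away.

Pr(overheating coolant loop | warning light) ≈ 0.6392; Pr(overheating coolant loop | warning light, ¬low oil pressure) ≈ 0.6827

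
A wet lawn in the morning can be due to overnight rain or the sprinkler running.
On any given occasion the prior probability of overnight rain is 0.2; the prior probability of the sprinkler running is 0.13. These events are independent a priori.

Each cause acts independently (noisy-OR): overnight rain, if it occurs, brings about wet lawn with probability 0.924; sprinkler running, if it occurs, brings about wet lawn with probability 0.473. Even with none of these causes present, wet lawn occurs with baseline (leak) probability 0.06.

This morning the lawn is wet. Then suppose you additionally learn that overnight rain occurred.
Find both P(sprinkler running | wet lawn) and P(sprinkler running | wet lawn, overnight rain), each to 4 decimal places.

P(sprinkler running | wet lawn) ≈ 0.2760; P(sprinkler running | wet lawn, overnight rain) ≈ 0.1341

Under noisy-OR, P(wet lawn | causes) = 1 − (1−0.06)·∏(1−qᵢ) over the active causes.
Enumerate the 4 (overnight rain, sprinkler running) configurations and weight by the priors:
  P(wet lawn) = 0.06×0.8×0.87 + 0.50462×0.8×0.13 + 0.92856×0.2×0.87 + 0.962351×0.2×0.13
        = 0.041760 + 0.052480 + 0.161569 + 0.025021 = 0.280830
Configurations with sprinkler running contribute 0.077501, so
  P(sprinkler running | wet lawn) = 0.077501 / 0.280830 ≈ 0.2760

Now condition on the additional information:
Sum P(wet lawn|·) weighted by the priors over both values of sprinkler running:
  P(wet lawn | overnight rain) = 0.92856·0.87 + 0.962351·0.13
        = 0.807847 + 0.125106 = 0.932953
Keeping only the sprinkler running-present terms gives 0.125106, so
  P(sprinkler running | wet lawn, overnight rain) = 0.125106 / 0.932953 ≈ 0.1341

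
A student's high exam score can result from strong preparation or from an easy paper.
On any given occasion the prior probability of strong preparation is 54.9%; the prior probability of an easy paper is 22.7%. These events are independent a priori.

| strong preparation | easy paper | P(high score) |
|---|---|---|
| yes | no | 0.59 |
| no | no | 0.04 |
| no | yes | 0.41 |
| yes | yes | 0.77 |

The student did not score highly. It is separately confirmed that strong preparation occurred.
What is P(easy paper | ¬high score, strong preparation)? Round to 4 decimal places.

Enumerate both values of easy paper and weight by the priors:
  P(¬high score | strong preparation) = 0.41*0.773 + 0.23*0.227
        = 0.316930 + 0.052210 = 0.369140
Configurations with easy paper contribute 0.052210, so
  P(easy paper | ¬high score, strong preparation) = 0.052210 / 0.369140 ≈ 0.1414

P(easy paper | ¬high score, strong preparation) ≈ 0.1414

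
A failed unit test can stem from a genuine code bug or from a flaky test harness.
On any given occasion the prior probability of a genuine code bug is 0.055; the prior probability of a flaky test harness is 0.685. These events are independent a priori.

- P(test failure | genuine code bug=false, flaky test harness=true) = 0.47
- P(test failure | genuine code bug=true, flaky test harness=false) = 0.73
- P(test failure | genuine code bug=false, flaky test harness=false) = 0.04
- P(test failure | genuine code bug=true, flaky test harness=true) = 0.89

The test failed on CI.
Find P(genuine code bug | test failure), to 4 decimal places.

P(genuine code bug | test failure) ≈ 0.1274

For the numerator, keep only genuine code bug=true terms: 0.012647 + 0.033531 = 0.046178
Denominator P(test failure): 0.04·0.945·0.315 + 0.47·0.945·0.685 + 0.73·0.055·0.315 + 0.89·0.055·0.685 = 0.362328
P(genuine code bug | test failure) = 0.046178/0.362328 ≈ 0.1274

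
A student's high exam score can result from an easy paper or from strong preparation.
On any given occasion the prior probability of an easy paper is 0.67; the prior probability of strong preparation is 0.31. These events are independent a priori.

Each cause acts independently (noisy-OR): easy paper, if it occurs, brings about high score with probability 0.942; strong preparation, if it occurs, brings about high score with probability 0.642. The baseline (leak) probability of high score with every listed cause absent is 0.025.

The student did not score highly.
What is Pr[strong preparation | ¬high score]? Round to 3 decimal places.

Pr[strong preparation | ¬high score] ≈ 0.139

Under noisy-OR, P(high score | causes) = 1 − (1−0.025)·∏(1−qᵢ) over the active causes.
For the numerator, keep only strong preparation=true terms: 0.035708 + 0.004205 = 0.039913
Normalizer over all consistent configurations: 0.975·0.33·0.69 + 0.34905·0.33·0.31 + 0.05655·0.67·0.69 + 0.020245·0.67·0.31 = 0.288063
P(strong preparation | ¬high score) = 0.039913/0.288063 ≈ 0.139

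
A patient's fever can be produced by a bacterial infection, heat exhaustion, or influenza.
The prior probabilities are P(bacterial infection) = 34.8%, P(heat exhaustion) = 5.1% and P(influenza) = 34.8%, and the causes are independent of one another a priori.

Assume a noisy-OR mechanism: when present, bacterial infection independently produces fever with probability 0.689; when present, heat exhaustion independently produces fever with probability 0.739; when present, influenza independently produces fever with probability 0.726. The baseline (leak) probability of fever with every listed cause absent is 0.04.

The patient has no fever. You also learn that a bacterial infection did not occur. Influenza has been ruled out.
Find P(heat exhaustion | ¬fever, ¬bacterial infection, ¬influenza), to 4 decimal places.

Under noisy-OR, P(fever | causes) = 1 − (1−0.04)·∏(1−qᵢ) over the active causes.
For the numerator, keep only heat exhaustion=true terms: 0.25056*0.051 = 0.012779
Denominator P(¬fever | ¬bacterial infection, ¬influenza): 0.96*0.949 + 0.25056*0.051 = 0.923819
Posterior = 0.012779 / 0.923819 ≈ 0.0138

P(heat exhaustion | ¬fever, ¬bacterial infection, ¬influenza) ≈ 0.0138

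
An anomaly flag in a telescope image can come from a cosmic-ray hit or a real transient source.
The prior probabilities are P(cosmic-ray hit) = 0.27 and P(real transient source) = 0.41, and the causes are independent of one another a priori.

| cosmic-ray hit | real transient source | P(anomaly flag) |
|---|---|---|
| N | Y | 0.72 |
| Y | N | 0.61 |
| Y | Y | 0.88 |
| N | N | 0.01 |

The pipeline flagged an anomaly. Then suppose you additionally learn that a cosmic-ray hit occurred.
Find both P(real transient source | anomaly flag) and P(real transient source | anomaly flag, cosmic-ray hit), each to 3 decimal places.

P(real transient source | anomaly flag) ≈ 0.755; P(real transient source | anomaly flag, cosmic-ray hit) ≈ 0.501

Numerator (weight on configurations with real transient source): 0.215496 + 0.097416 = 0.312912
Normalizer over all consistent configurations: 0.01×0.73×0.59 + 0.72×0.73×0.41 + 0.61×0.27×0.59 + 0.88×0.27×0.41 = 0.414392
Posterior = 0.312912 / 0.414392 ≈ 0.755

Now also conditioning on cosmic-ray hit=true:
Sum P(anomaly flag|·) weighted by the priors over both values of real transient source:
  P(anomaly flag | cosmic-ray hit) = 0.61×0.59 + 0.88×0.41
        = 0.359900 + 0.360800 = 0.720700
The terms with real transient source present sum to 0.360800, so
  P(real transient source | anomaly flag, cosmic-ray hit) = 0.360800 / 0.720700 ≈ 0.501
Conditioning on cosmic-ray hit lowers the posterior on real transient source: the classic explaining-away effect in a common-effect structure.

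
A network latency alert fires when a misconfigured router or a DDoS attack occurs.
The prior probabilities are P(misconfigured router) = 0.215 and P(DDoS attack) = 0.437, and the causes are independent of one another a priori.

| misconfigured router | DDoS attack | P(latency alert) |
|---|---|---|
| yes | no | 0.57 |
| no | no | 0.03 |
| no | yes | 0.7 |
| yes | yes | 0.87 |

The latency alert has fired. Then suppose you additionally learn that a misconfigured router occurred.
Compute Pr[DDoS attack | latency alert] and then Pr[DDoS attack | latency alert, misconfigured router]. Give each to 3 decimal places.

Pr[DDoS attack | latency alert] ≈ 0.796; Pr[DDoS attack | latency alert, misconfigured router] ≈ 0.542

Sum P(latency alert|·) weighted by the priors over the 4 (misconfigured router, DDoS attack) configurations:
  P(latency alert) = 0.03·0.785·0.563 + 0.7·0.785·0.437 + 0.57·0.215·0.563 + 0.87·0.215·0.437
        = 0.013259 + 0.240131 + 0.068996 + 0.081741 = 0.404127
Keeping only the DDoS attack-present terms gives 0.321872, so
  P(DDoS attack | latency alert) = 0.321872 / 0.404127 ≈ 0.796

Now also conditioning on misconfigured router=true:
By total probability over both values of DDoS attack:
  P(latency alert | misconfigured router) = 0.57*0.563 + 0.87*0.437
        = 0.320910 + 0.380190 = 0.701100
Keeping only the DDoS attack-present terms gives 0.380190, so
  P(DDoS attack | latency alert, misconfigured router) = 0.380190 / 0.701100 ≈ 0.542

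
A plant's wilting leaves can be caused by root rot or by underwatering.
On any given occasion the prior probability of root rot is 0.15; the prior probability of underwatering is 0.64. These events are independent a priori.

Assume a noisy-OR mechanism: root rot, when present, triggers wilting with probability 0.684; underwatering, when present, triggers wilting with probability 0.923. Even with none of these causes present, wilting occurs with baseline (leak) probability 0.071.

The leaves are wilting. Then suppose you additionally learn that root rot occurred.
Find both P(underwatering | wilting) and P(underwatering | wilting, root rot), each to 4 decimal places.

P(underwatering | wilting) ≈ 0.9091; P(underwatering | wilting, root rot) ≈ 0.7110

Under noisy-OR, P(wilting | causes) = 1 − (1−0.071)·∏(1−qᵢ) over the active causes.
P(wilting) = 0.071*0.85*0.36 + 0.928467*0.85*0.64 + 0.706436*0.15*0.36 + 0.977396*0.15*0.64 = 0.021726 + 0.505086 + 0.038148 + 0.093830 = 0.658790
The underwatering-present share is 0.505086 + 0.093830 = 0.598916.
So P(underwatering | wilting) = 0.598916/0.658790 ≈ 0.9091.

Now condition on the additional information:
Weight on underwatering=true, given the evidence: 0.977396·0.64 = 0.625533
The normalizing constant is 0.706436·0.36 + 0.977396·0.64 = 0.879850
Posterior = 0.625533 / 0.879850 ≈ 0.7110
The drop from 0.9091 to 0.7110 is the explaining-away (discounting) effect.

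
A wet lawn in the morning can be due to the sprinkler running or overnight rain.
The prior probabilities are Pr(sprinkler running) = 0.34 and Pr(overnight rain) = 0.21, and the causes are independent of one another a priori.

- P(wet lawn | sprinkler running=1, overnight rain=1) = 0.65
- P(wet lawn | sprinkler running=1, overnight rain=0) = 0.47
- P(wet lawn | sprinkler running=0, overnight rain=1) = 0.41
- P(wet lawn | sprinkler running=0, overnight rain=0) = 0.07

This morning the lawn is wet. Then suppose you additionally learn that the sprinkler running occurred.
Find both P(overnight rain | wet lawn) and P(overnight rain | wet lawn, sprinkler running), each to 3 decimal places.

P(overnight rain | wet lawn) ≈ 0.388; P(overnight rain | wet lawn, sprinkler running) ≈ 0.269

Sum P(wet lawn|·) weighted by the priors over the 4 (sprinkler running, overnight rain) configurations:
  P(wet lawn) = 0.07·0.66·0.79 + 0.41·0.66·0.21 + 0.47·0.34·0.79 + 0.65·0.34·0.21
        = 0.036498 + 0.056826 + 0.126242 + 0.046410 = 0.265976
Keeping only the overnight rain-present terms gives 0.103236, so
  P(overnight rain | wet lawn) = 0.103236 / 0.265976 ≈ 0.388

With the extra evidence:
P(wet lawn | sprinkler running) = 0.47·0.79 + 0.65·0.21 = 0.371300 + 0.136500 = 0.507800
Restricting to configurations with overnight rain present: 0.65·0.21 = 0.136500.
P(overnight rain | wet lawn, sprinkler running) = 0.136500 / 0.507800 ≈ 0.269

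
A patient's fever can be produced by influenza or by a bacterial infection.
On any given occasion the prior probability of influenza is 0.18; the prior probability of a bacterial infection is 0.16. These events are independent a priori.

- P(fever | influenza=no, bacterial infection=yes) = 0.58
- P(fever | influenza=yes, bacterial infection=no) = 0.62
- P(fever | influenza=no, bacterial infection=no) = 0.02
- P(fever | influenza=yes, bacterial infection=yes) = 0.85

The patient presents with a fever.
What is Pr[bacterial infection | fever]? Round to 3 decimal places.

By total probability over the 4 (influenza, bacterial infection) configurations:
  P(fever) = 0.02×0.82×0.84 + 0.58×0.82×0.16 + 0.62×0.18×0.84 + 0.85×0.18×0.16
        = 0.013776 + 0.076096 + 0.093744 + 0.024480 = 0.208096
Configurations with bacterial infection contribute 0.100576, so
  P(bacterial infection | fever) = 0.100576 / 0.208096 ≈ 0.483

Pr[bacterial infection | fever] ≈ 0.483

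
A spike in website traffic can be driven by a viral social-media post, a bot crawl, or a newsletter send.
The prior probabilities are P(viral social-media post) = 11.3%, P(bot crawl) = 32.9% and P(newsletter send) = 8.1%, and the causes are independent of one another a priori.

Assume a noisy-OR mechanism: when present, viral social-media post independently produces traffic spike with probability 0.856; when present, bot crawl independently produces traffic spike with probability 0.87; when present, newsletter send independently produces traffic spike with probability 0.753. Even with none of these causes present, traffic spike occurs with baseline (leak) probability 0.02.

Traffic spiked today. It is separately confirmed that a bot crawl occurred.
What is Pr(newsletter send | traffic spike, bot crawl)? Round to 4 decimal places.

Under noisy-OR, P(traffic spike | causes) = 1 − (1−0.02)·∏(1−qᵢ) over the active causes.
Numerator (weight on configurations with newsletter send): 0.069586 + 0.009112 = 0.078698
The normalizing constant is 0.8726·0.887·0.919 + 0.968532·0.887·0.081 + 0.981654·0.113·0.919 + 0.995469·0.113·0.081 = 0.891943
P(newsletter send | traffic spike, bot crawl) = 0.078698/0.891943 ≈ 0.0882

Pr(newsletter send | traffic spike, bot crawl) ≈ 0.0882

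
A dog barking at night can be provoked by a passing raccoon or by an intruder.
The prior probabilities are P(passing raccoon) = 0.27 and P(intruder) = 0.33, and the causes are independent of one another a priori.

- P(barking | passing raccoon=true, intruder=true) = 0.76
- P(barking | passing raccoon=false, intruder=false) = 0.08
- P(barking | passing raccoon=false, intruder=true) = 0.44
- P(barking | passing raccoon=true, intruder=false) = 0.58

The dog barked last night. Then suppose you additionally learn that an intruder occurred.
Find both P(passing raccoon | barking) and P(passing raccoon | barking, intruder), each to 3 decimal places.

P(passing raccoon | barking) ≈ 0.543; P(passing raccoon | barking, intruder) ≈ 0.390

Enumerate the 4 (passing raccoon, intruder) configurations and weight by the priors:
  P(barking) = 0.08*0.73*0.67 + 0.44*0.73*0.33 + 0.58*0.27*0.67 + 0.76*0.27*0.33
        = 0.039128 + 0.105996 + 0.104922 + 0.067716 = 0.317762
Keeping only the passing raccoon-present terms gives 0.172638, so
  P(passing raccoon | barking) = 0.172638 / 0.317762 ≈ 0.543

With the extra evidence:
For the numerator, keep only passing raccoon=true terms: 0.76*0.27 = 0.205200
The normalizing constant is 0.44*0.73 + 0.76*0.27 = 0.526400
P(passing raccoon | barking, intruder) = 0.205200/0.526400 ≈ 0.390
Conditioning on intruder lowers the posterior on passing raccoon: the classic explaining-away effect in a common-effect structure.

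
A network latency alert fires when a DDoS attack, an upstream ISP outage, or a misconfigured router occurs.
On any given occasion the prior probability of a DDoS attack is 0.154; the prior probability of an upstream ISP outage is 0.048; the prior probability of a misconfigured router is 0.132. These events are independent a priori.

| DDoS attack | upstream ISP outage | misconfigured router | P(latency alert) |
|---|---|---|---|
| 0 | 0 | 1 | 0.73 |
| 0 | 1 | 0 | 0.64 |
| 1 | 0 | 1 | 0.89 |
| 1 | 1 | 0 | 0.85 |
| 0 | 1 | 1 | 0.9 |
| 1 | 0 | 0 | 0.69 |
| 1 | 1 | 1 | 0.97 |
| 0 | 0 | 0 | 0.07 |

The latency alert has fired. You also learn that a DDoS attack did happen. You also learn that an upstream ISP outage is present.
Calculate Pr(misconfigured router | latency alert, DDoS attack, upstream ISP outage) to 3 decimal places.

By total probability over both values of misconfigured router:
  P(latency alert | DDoS attack, upstream ISP outage) = 0.85·0.868 + 0.97·0.132
        = 0.737800 + 0.128040 = 0.865840
Keeping only the misconfigured router-present terms gives 0.128040, so
  P(misconfigured router | latency alert, DDoS attack, upstream ISP outage) = 0.128040 / 0.865840 ≈ 0.148

Pr(misconfigured router | latency alert, DDoS attack, upstream ISP outage) ≈ 0.148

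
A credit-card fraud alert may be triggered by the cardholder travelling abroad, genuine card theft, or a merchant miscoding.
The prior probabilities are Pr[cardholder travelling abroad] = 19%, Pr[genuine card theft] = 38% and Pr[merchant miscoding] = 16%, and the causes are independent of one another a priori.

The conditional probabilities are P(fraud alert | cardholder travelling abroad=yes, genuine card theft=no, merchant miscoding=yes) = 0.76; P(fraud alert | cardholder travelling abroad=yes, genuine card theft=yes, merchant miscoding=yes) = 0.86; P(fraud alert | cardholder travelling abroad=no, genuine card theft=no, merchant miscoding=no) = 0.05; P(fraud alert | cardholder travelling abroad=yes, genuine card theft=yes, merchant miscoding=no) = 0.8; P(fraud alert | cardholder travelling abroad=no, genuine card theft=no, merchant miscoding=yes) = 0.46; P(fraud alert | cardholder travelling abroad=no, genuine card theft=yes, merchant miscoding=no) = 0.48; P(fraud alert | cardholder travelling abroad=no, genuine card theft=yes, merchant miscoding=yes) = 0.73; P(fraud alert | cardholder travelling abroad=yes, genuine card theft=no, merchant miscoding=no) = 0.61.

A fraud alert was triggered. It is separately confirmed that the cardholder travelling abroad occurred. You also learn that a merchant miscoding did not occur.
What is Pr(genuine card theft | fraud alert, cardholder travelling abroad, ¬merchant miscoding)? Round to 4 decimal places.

Pr(genuine card theft | fraud alert, cardholder travelling abroad, ¬merchant miscoding) ≈ 0.4456

P(fraud alert | cardholder travelling abroad, ¬merchant miscoding) = 0.61·0.62 + 0.8·0.38 = 0.378200 + 0.304000 = 0.682200
The genuine card theft-present share is 0.8·0.38 = 0.304000.
Hence the posterior is 0.304000/0.682200 ≈ 0.4456.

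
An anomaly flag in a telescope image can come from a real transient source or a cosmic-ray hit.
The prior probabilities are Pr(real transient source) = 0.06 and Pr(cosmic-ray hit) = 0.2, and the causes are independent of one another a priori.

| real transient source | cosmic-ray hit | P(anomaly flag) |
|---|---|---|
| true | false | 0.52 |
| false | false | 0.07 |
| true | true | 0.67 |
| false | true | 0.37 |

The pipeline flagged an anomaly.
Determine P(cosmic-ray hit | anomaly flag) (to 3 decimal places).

P(cosmic-ray hit | anomaly flag) ≈ 0.500

Sum P(anomaly flag|·) weighted by the priors over the 4 (real transient source, cosmic-ray hit) configurations:
  P(anomaly flag) = 0.07*0.94*0.8 + 0.37*0.94*0.2 + 0.52*0.06*0.8 + 0.67*0.06*0.2
        = 0.052640 + 0.069560 + 0.024960 + 0.008040 = 0.155200
Configurations with cosmic-ray hit contribute 0.077600, so
  P(cosmic-ray hit | anomaly flag) = 0.077600 / 0.155200 ≈ 0.500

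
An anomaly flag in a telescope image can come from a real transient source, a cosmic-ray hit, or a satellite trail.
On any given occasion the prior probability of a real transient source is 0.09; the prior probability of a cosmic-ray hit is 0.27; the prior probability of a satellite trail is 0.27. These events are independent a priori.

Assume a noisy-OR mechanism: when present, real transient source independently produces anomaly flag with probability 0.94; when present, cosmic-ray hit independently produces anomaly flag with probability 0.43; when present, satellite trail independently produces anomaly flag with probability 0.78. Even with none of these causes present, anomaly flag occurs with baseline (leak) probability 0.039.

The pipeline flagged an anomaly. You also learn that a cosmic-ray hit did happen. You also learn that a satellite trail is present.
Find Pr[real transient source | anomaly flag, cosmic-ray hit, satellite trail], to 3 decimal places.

Under noisy-OR, P(anomaly flag | causes) = 1 − (1−0.039)·∏(1−qᵢ) over the active causes.
Enumerate both values of real transient source and weight by the priors:
  P(anomaly flag | cosmic-ray hit, satellite trail) = 0.879491×0.91 + 0.992769×0.09
        = 0.800337 + 0.089349 = 0.889686
The terms with real transient source present sum to 0.089349, so
  P(real transient source | anomaly flag, cosmic-ray hit, satellite trail) = 0.089349 / 0.889686 ≈ 0.100

Pr[real transient source | anomaly flag, cosmic-ray hit, satellite trail] ≈ 0.100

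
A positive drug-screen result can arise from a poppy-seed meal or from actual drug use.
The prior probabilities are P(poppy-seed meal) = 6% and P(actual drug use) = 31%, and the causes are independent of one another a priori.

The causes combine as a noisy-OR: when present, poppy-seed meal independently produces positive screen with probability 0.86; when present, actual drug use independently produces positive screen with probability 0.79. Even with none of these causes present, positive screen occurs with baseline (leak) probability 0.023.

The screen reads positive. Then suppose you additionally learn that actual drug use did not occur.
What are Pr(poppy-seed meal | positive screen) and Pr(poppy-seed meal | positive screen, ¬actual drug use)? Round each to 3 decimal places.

Under noisy-OR, P(positive screen | causes) = 1 − (1−0.023)·∏(1−qᵢ) over the active causes.
Enumerate the 4 (poppy-seed meal, actual drug use) configurations and weight by the priors:
  P(positive screen) = 0.023×0.94×0.69 + 0.79483×0.94×0.31 + 0.86322×0.06×0.69 + 0.971276×0.06×0.31
        = 0.014918 + 0.231613 + 0.035737 + 0.018066 = 0.300334
Keeping only the poppy-seed meal-present terms gives 0.053803, so
  P(poppy-seed meal | positive screen) = 0.053803 / 0.300334 ≈ 0.179

With the extra evidence:
P(positive screen | ¬actual drug use) = 0.023·0.94 + 0.86322·0.06 = 0.021620 + 0.051793 = 0.073413
Of this, 0.051793 comes from 0.86322·0.06 (the poppy-seed meal=true cases).
P(poppy-seed meal | positive screen, ¬actual drug use) = 0.051793 / 0.073413 ≈ 0.706

Pr(poppy-seed meal | positive screen) ≈ 0.179; Pr(poppy-seed meal | positive screen, ¬actual drug use) ≈ 0.706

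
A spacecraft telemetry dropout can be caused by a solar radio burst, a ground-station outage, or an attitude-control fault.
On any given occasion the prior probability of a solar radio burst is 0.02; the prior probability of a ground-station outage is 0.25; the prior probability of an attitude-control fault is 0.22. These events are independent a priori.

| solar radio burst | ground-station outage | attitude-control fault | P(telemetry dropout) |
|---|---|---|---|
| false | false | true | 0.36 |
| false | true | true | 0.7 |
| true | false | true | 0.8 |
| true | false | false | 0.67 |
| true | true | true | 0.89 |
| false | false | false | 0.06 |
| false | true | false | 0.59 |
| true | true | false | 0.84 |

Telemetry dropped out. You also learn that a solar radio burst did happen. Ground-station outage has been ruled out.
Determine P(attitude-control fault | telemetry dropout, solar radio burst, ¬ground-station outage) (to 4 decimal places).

P(attitude-control fault | telemetry dropout, solar radio burst, ¬ground-station outage) ≈ 0.2519

Sum P(telemetry dropout|·) weighted by the priors over both values of attitude-control fault:
  P(telemetry dropout | solar radio burst, ¬ground-station outage) = 0.67·0.78 + 0.8·0.22
        = 0.522600 + 0.176000 = 0.698600
The terms with attitude-control fault present sum to 0.176000, so
  P(attitude-control fault | telemetry dropout, solar radio burst, ¬ground-station outage) = 0.176000 / 0.698600 ≈ 0.2519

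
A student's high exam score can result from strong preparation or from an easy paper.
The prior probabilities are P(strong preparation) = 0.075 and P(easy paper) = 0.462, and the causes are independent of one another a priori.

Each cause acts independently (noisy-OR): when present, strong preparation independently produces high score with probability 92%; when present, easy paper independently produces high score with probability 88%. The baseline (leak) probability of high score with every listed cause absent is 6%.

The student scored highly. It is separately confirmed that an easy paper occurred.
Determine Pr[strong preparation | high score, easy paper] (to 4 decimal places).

Under noisy-OR, P(high score | causes) = 1 − (1−0.06)·∏(1−qᵢ) over the active causes.
Weight on strong preparation=true, given the evidence: 0.990976*0.075 = 0.074323
The normalizing constant is 0.8872*0.925 + 0.990976*0.075 = 0.894983
P(strong preparation | high score, easy paper) = 0.074323/0.894983 ≈ 0.0830

Pr[strong preparation | high score, easy paper] ≈ 0.0830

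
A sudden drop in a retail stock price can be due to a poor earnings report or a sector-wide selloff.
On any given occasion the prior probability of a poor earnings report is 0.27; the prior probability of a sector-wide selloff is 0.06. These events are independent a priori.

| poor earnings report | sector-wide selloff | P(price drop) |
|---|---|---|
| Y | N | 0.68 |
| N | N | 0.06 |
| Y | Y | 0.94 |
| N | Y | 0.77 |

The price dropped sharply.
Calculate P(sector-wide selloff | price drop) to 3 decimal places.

P(price drop) = 0.06×0.73×0.94 + 0.77×0.73×0.06 + 0.68×0.27×0.94 + 0.94×0.27×0.06 = 0.041172 + 0.033726 + 0.172584 + 0.015228 = 0.262710
Of this, 0.048954 comes from 0.033726 + 0.015228 (the sector-wide selloff=true cases).
So P(sector-wide selloff | price drop) = 0.048954/0.262710 ≈ 0.186.

P(sector-wide selloff | price drop) ≈ 0.186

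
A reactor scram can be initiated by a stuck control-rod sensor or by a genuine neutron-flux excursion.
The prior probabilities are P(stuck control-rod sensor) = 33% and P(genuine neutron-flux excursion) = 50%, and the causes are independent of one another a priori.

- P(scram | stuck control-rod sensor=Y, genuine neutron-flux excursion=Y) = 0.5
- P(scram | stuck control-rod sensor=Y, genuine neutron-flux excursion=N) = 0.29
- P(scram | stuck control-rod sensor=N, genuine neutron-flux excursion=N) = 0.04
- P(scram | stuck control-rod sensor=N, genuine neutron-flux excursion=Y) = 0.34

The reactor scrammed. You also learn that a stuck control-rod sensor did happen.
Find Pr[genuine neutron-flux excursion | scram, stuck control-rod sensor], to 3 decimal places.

Numerator (weight on configurations with genuine neutron-flux excursion): 0.5·0.5 = 0.250000
Denominator P(scram | stuck control-rod sensor): 0.29·0.5 + 0.5·0.5 = 0.395000
Posterior = 0.250000 / 0.395000 ≈ 0.633

Pr[genuine neutron-flux excursion | scram, stuck control-rod sensor] ≈ 0.633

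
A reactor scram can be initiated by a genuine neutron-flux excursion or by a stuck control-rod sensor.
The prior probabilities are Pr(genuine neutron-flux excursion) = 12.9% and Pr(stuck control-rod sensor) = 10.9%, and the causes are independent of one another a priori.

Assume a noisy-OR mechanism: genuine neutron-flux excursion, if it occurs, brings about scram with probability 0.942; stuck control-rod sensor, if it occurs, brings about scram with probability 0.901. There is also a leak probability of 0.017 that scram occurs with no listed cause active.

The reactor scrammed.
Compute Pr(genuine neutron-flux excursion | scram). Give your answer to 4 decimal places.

Pr(genuine neutron-flux excursion | scram) ≈ 0.5530

Under noisy-OR, P(scram | causes) = 1 − (1−0.017)·∏(1−qᵢ) over the active causes.
For the numerator, keep only genuine neutron-flux excursion=true terms: 0.108386 + 0.013982 = 0.122368
Denominator P(scram): 0.017*0.871*0.891 + 0.902683*0.871*0.109 + 0.942986*0.129*0.891 + 0.994356*0.129*0.109 = 0.221261
P(genuine neutron-flux excursion | scram) = 0.122368/0.221261 ≈ 0.5530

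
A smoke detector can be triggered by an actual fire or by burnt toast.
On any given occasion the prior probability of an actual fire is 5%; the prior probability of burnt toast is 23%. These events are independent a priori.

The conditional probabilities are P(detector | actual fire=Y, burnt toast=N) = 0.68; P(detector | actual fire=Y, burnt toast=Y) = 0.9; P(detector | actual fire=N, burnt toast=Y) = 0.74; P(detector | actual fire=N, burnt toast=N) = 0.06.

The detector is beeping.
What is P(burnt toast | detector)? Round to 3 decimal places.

P(detector) = 0.06×0.95×0.77 + 0.74×0.95×0.23 + 0.68×0.05×0.77 + 0.9×0.05×0.23 = 0.043890 + 0.161690 + 0.026180 + 0.010350 = 0.242110
Of this, 0.172040 comes from 0.161690 + 0.010350 (the burnt toast=true cases).
P(burnt toast | detector) = 0.172040 / 0.242110 ≈ 0.711

P(burnt toast | detector) ≈ 0.711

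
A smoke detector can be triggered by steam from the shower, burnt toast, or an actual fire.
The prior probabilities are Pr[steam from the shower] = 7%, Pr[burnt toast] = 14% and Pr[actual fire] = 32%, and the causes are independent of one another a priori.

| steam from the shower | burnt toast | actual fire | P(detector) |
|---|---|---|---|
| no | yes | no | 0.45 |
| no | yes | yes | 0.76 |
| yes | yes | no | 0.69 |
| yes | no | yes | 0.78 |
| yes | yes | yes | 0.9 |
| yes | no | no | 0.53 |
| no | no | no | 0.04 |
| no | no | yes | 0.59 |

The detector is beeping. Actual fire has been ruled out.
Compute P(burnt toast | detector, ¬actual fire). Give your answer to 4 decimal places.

P(burnt toast | detector, ¬actual fire) ≈ 0.5056

For the numerator, keep only burnt toast=true terms: 0.058590 + 0.006762 = 0.065352
The normalizing constant is 0.04*0.93*0.86 + 0.45*0.93*0.14 + 0.53*0.07*0.86 + 0.69*0.07*0.14 = 0.129250
P(burnt toast | detector, ¬actual fire) = 0.065352/0.129250 ≈ 0.5056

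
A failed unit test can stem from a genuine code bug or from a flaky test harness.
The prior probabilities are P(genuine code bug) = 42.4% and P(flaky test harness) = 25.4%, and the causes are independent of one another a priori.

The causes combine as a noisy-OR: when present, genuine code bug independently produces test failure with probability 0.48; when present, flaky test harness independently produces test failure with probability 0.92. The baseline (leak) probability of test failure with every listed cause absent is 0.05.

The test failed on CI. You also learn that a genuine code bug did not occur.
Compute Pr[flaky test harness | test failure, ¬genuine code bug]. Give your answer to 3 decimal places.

Pr[flaky test harness | test failure, ¬genuine code bug] ≈ 0.863

Under noisy-OR, P(test failure | causes) = 1 − (1−0.05)·∏(1−qᵢ) over the active causes.
By total probability over both values of flaky test harness:
  P(test failure | ¬genuine code bug) = 0.05×0.746 + 0.924×0.254
        = 0.037300 + 0.234696 = 0.271996
The terms with flaky test harness present sum to 0.234696, so
  P(flaky test harness | test failure, ¬genuine code bug) = 0.234696 / 0.271996 ≈ 0.863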